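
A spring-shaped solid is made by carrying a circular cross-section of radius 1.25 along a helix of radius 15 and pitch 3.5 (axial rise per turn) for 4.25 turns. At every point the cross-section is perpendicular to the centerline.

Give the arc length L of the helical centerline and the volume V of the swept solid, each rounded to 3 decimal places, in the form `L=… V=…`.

L=400.829 V=1967.566

2πR = 2π·15 = 94.247780
per-turn = √(94.247780² + 3.5²) = √(8882.6440 + 12.25) = √8894.8940 = 94.312745
L = 4.25 × 94.312745 = 400.829168
V = π·1.25² × L = 4.908739 × 400.829168 = 1967.565579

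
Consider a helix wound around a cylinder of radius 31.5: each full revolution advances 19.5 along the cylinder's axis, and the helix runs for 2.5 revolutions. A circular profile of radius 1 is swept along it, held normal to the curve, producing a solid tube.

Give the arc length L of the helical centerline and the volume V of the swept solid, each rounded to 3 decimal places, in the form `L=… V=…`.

L=497.197 V=1561.989

2πR = 2π·31.5 = 197.920337
per-turn = √(197.920337² + 19.5²) = √(39172.4599 + 380.25) = √39552.7099 = 198.878631
L = 2.5 × 198.878631 = 497.196577
V = π·1² × L = 3.141593 × 497.196577 = 1561.989115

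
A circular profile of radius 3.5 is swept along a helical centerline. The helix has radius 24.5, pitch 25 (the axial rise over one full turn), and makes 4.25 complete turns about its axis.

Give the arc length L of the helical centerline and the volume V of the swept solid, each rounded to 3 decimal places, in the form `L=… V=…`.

L=662.808 V=25507.848

2πR = 2π·24.5 = 153.938040
per-turn = √(153.938040² + 25²) = √(23696.9202 + 625) = √24321.9202 = 155.954866
L = 4.25 × 155.954866 = 662.808180
V = π·3.5² × L = 38.484510 × 662.808180 = 25507.848022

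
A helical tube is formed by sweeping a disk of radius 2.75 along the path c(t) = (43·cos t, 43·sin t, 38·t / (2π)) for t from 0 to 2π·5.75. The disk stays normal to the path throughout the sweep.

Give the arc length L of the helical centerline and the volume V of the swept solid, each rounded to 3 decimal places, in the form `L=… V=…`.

L=1568.808 V=37272.206

2πR = 2π·43 = 270.176968
per-turn = √(270.176968² + 38²) = √(72995.5942 + 1444) = √74439.5942 = 272.836204
L = 5.75 × 272.836204 = 1568.808172
V = π·2.75² × L = 23.758294 × 1568.808172 = 37272.206483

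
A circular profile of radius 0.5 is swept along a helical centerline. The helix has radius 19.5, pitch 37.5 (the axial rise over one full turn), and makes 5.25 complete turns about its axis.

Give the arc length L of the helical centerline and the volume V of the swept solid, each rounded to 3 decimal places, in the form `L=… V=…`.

2πR = 2π·19.5 = 122.522113
per-turn = √(122.522113² + 37.5²) = √(15011.6683 + 1406.25) = √16417.9183 = 128.132425
L = 5.25 × 128.132425 = 672.695230
V = π·0.5² × L = 0.785398 × 672.695230 = 528.333598

L=672.695 V=528.334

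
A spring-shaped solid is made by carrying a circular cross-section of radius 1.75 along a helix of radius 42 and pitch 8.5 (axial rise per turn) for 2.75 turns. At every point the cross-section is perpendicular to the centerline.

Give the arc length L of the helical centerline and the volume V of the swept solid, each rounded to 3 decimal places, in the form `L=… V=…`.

L=726.084 V=6985.749

2πR = 2π·42 = 263.893783
per-turn = √(263.893783² + 8.5²) = √(69639.9287 + 72.25) = √69712.1787 = 264.030640
L = 2.75 × 264.030640 = 726.084259
V = π·1.75² × L = 9.621128 × 726.084259 = 6985.749232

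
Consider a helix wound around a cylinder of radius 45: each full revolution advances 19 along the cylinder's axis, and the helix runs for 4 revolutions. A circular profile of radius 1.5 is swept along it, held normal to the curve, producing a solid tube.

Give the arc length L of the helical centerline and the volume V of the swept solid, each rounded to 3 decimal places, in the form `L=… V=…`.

2πR = 2π·45 = 282.743339
per-turn = √(282.743339² + 19²) = √(79943.7956 + 361) = √80304.7956 = 283.381008
L = 4 × 283.381008 = 1133.524032
V = π·1.5² × L = 7.068583 × 1133.524032 = 8012.409234

L=1133.524 V=8012.409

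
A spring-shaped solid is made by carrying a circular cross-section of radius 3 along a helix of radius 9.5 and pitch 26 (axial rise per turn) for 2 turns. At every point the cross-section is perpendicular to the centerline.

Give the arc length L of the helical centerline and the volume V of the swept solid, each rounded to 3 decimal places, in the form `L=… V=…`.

L=130.214 V=3681.717

2πR = 2π·9.5 = 59.690260
per-turn = √(59.690260² + 26²) = √(3562.9272 + 676) = √4238.9272 = 65.107044
L = 2 × 65.107044 = 130.214088
V = π·3² × L = 28.274334 × 130.214088 = 3681.716605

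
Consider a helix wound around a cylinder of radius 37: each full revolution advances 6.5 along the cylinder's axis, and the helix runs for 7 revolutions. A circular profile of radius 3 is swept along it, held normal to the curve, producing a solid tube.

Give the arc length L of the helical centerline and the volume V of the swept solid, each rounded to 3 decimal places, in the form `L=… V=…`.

2πR = 2π·37 = 232.477856
per-turn = √(232.477856² + 6.5²) = √(54045.9537 + 42.25) = √54088.2037 = 232.568707
L = 7 × 232.568707 = 1627.980952
V = π·3² × L = 28.274334 × 1627.980952 = 46030.077002

L=1627.981 V=46030.077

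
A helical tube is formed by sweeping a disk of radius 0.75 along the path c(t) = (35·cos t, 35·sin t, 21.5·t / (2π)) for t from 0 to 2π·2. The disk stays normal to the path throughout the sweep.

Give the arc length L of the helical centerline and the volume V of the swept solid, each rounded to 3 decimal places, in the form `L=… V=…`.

L=441.920 V=780.937

2πR = 2π·35 = 219.911486
per-turn = √(219.911486² + 21.5²) = √(48361.0616 + 462.25) = √48823.3116 = 220.959977
L = 2 × 220.959977 = 441.919955
V = π·0.75² × L = 1.767146 × 441.919955 = 780.937022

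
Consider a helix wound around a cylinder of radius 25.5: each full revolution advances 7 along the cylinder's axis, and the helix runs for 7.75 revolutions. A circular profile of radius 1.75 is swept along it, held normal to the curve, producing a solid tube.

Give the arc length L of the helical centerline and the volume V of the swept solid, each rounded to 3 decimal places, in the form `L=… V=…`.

L=1242.899 V=11958.090

2πR = 2π·25.5 = 160.221225
per-turn = √(160.221225² + 7²) = √(25670.8410 + 49) = √25719.8410 = 160.374066
L = 7.75 × 160.374066 = 1242.899012
V = π·1.75² × L = 9.621128 × 1242.899012 = 11958.089862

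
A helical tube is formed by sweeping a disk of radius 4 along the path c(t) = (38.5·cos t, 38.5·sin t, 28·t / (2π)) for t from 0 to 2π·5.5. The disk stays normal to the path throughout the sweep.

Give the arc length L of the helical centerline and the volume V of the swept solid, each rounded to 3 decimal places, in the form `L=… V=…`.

L=1339.348 V=67322.949

2πR = 2π·38.5 = 241.902634
per-turn = √(241.902634² + 28²) = √(58516.8845 + 784) = √59300.8845 = 243.517729
L = 5.5 × 243.517729 = 1339.347511
V = π·4² × L = 50.265482 × 1339.347511 = 67322.948832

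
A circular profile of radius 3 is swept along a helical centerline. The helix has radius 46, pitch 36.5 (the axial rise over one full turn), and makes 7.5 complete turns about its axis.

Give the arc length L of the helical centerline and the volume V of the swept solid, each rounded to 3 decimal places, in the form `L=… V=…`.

2πR = 2π·46 = 289.026524
per-turn = √(289.026524² + 36.5²) = √(83536.3317 + 1332.25) = √84868.5817 = 291.322127
L = 7.5 × 291.322127 = 2184.915952
V = π·3² × L = 28.274334 × 2184.915952 = 61777.043135

L=2184.916 V=61777.043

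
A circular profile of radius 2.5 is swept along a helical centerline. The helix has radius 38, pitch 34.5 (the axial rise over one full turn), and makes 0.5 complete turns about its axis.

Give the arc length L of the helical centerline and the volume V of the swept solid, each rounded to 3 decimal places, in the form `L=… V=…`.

2πR = 2π·38 = 238.761042
per-turn = √(238.761042² + 34.5²) = √(57006.8350 + 1190.25) = √58197.0850 = 241.240720
L = 0.5 × 241.240720 = 120.620360
V = π·2.5² × L = 19.634954 × 120.620360 = 2368.375231

L=120.620 V=2368.375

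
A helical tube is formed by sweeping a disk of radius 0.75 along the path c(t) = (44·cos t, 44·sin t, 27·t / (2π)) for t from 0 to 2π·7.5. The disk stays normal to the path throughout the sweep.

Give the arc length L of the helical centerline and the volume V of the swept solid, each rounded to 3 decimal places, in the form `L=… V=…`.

L=2083.316 V=3681.523

2πR = 2π·44 = 276.460154
per-turn = √(276.460154² + 27²) = √(76430.2165 + 729) = √77159.2165 = 277.775479
L = 7.5 × 277.775479 = 2083.316089
V = π·0.75² × L = 1.767146 × 2083.316089 = 3681.523418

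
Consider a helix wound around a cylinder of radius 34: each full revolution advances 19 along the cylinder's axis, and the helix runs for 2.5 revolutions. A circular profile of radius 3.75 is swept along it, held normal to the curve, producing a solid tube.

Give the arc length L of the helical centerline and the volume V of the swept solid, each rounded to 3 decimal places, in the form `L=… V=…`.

2πR = 2π·34 = 213.628300
per-turn = √(213.628300² + 19²) = √(45637.0508 + 361) = √45998.0508 = 214.471562
L = 2.5 × 214.471562 = 536.178904
V = π·3.75² × L = 44.178647 × 536.178904 = 23687.658367

L=536.179 V=23687.658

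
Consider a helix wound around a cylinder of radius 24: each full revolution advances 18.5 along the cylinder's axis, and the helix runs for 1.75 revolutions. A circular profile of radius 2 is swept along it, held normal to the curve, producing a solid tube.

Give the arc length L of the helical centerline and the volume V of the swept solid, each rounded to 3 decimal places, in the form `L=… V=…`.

L=265.872 V=3341.050

2πR = 2π·24 = 150.796447
per-turn = √(150.796447² + 18.5²) = √(22739.5685 + 342.25) = √23081.8185 = 151.927017
L = 1.75 × 151.927017 = 265.872280
V = π·2² × L = 12.566371 × 265.872280 = 3341.049607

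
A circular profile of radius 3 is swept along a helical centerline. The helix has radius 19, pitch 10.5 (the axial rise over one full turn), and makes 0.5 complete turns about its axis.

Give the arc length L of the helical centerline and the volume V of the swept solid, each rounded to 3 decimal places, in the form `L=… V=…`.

L=59.921 V=1694.218

2πR = 2π·19 = 119.380521
per-turn = √(119.380521² + 10.5²) = √(14251.7088 + 110.25) = √14361.9588 = 119.841390
L = 0.5 × 119.841390 = 59.920695
V = π·3² × L = 28.274334 × 59.920695 = 1694.217737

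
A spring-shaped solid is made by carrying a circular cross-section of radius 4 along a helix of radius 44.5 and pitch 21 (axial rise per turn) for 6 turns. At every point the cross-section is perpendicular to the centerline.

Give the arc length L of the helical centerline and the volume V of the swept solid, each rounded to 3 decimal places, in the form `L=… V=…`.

2πR = 2π·44.5 = 279.601746
per-turn = √(279.601746² + 21²) = √(78177.1365 + 441) = √78618.1365 = 280.389259
L = 6 × 280.389259 = 1682.335553
V = π·4² × L = 50.265482 × 1682.335553 = 84563.408222

L=1682.336 V=84563.408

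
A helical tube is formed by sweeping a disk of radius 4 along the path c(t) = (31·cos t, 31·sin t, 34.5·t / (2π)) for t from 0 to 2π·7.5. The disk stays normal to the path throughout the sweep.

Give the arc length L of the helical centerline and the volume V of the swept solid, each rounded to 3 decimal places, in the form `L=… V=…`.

L=1483.579 V=74572.816

2πR = 2π·31 = 194.778745
per-turn = √(194.778745² + 34.5²) = √(37938.7593 + 1190.25) = √39129.0093 = 197.810539
L = 7.5 × 197.810539 = 1483.579042
V = π·4² × L = 50.265482 × 1483.579042 = 74572.816314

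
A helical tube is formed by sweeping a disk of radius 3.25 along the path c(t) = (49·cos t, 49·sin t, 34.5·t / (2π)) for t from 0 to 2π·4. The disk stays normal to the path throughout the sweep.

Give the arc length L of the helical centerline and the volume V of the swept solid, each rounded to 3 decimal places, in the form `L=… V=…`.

L=1239.212 V=41120.868

2πR = 2π·49 = 307.876080
per-turn = √(307.876080² + 34.5²) = √(94787.6807 + 1190.25) = √95977.9307 = 309.803051
L = 4 × 309.803051 = 1239.212206
V = π·3.25² × L = 33.183072 × 1239.212206 = 41120.868344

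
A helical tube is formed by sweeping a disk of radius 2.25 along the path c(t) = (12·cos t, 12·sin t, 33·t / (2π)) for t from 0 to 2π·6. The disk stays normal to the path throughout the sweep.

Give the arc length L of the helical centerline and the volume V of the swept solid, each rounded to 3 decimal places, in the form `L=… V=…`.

L=493.822 V=7853.899

2πR = 2π·12 = 75.398224
per-turn = √(75.398224² + 33²) = √(5684.8921 + 1089) = √6773.8921 = 82.303658
L = 6 × 82.303658 = 493.821949
V = π·2.25² × L = 15.904313 × 493.821949 = 7853.898741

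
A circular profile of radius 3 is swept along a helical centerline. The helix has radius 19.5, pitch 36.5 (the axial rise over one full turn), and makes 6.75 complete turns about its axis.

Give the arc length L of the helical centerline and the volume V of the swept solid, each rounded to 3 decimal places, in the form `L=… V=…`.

L=862.943 V=24399.125

2πR = 2π·19.5 = 122.522113
per-turn = √(122.522113² + 36.5²) = √(15011.6683 + 1332.25) = √16343.9183 = 127.843335
L = 6.75 × 127.843335 = 862.942511
V = π·3² × L = 28.274334 × 862.942511 = 24399.124677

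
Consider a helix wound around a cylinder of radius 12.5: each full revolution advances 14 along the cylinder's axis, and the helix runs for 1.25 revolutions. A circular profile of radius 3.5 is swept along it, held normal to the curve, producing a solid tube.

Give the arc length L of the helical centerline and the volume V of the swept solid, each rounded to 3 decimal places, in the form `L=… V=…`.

L=99.722 V=3837.764

2πR = 2π·12.5 = 78.539816
per-turn = √(78.539816² + 14²) = √(6168.5028 + 196) = √6364.5028 = 79.777834
L = 1.25 × 79.777834 = 99.722292
V = π·3.5² × L = 38.484510 × 99.722292 = 3837.763549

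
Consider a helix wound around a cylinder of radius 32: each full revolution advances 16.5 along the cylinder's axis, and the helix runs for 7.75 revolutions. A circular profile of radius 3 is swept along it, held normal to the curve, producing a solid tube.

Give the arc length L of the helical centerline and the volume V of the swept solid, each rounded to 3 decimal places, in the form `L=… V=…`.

L=1563.468 V=44206.020

2πR = 2π·32 = 201.061930
per-turn = √(201.061930² + 16.5²) = √(40425.8996 + 272.25) = √40698.1496 = 201.737824
L = 7.75 × 201.737824 = 1563.468136
V = π·3² × L = 28.274334 × 1563.468136 = 44206.020089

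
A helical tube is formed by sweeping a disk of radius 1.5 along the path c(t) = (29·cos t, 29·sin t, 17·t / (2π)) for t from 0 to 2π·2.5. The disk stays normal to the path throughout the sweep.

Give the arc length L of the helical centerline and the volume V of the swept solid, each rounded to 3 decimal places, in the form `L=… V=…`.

L=457.509 V=3233.942

2πR = 2π·29 = 182.212374
per-turn = √(182.212374² + 17²) = √(33201.3492 + 289) = √33490.3492 = 183.003686
L = 2.5 × 183.003686 = 457.509216
V = π·1.5² × L = 7.068583 × 457.509216 = 3233.942080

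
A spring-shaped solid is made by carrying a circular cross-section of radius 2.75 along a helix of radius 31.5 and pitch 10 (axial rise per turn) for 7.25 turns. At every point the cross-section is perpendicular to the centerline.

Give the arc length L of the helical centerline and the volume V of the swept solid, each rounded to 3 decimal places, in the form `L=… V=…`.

2πR = 2π·31.5 = 197.920337
per-turn = √(197.920337² + 10²) = √(39172.4599 + 100) = √39272.4599 = 198.172803
L = 7.25 × 198.172803 = 1436.752822
V = π·2.75² × L = 23.758294 × 1436.752822 = 34134.796589

L=1436.753 V=34134.797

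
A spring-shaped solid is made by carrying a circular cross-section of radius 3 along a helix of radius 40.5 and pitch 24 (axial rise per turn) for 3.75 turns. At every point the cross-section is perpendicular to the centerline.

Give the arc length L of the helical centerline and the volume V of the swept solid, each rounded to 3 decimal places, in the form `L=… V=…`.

2πR = 2π·40.5 = 254.469005
per-turn = √(254.469005² + 24²) = √(64754.4745 + 576) = √65330.4745 = 255.598268
L = 3.75 × 255.598268 = 958.493504
V = π·3² × L = 28.274334 × 958.493504 = 27100.765358

L=958.494 V=27100.765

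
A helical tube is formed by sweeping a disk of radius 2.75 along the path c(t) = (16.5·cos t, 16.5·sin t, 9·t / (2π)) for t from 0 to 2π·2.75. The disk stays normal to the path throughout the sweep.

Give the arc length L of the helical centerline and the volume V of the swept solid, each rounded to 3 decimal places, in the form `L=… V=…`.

2πR = 2π·16.5 = 103.672558
per-turn = √(103.672558² + 9²) = √(10747.9992 + 81) = √10828.9992 = 104.062477
L = 2.75 × 104.062477 = 286.171813
V = π·2.75² × L = 23.758294 × 286.171813 = 6798.954188

L=286.172 V=6798.954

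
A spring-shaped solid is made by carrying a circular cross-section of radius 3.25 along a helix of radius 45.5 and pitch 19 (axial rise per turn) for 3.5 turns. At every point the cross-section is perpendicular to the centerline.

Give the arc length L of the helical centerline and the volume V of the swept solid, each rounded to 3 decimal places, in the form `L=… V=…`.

L=1002.805 V=33276.139

2πR = 2π·45.5 = 285.884931
per-turn = √(285.884931² + 19²) = √(81730.1940 + 361) = √82091.1940 = 286.515609
L = 3.5 × 286.515609 = 1002.804631
V = π·3.25² × L = 33.183072 × 1002.804631 = 33276.138662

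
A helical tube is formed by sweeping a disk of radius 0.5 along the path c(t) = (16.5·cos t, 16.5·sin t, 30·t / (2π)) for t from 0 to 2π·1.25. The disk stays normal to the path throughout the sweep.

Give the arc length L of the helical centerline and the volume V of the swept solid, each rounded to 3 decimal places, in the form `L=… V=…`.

L=134.907 V=105.956

2πR = 2π·16.5 = 103.672558
per-turn = √(103.672558² + 30²) = √(10747.9992 + 900) = √11647.9992 = 107.925897
L = 1.25 × 107.925897 = 134.907371
V = π·0.5² × L = 0.785398 × 134.907371 = 105.956001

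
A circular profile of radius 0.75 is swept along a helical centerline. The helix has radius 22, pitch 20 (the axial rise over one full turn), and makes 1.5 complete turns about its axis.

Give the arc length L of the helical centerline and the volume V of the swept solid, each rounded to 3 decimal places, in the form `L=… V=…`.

2πR = 2π·22 = 138.230077
per-turn = √(138.230077² + 20²) = √(19107.5541 + 400) = √19507.5541 = 139.669446
L = 1.5 × 139.669446 = 209.504169
V = π·0.75² × L = 1.767146 × 209.504169 = 370.224426

L=209.504 V=370.224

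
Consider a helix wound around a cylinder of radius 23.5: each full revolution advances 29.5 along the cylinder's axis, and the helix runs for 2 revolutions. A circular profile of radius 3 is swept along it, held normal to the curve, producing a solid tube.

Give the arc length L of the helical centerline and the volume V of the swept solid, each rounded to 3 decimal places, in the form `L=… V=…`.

L=301.146 V=8514.698

2πR = 2π·23.5 = 147.654855
per-turn = √(147.654855² + 29.5²) = √(21801.9561 + 870.25) = √22672.2061 = 150.572926
L = 2 × 150.572926 = 301.145853
V = π·3² × L = 28.274334 × 301.145853 = 8514.698381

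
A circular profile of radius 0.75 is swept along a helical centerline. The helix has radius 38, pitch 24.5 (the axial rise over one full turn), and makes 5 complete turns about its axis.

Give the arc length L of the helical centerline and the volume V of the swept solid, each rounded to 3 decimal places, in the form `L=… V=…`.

L=1200.074 V=2120.705

2πR = 2π·38 = 238.761042
per-turn = √(238.761042² + 24.5²) = √(57006.8350 + 600.25) = √57607.0850 = 240.014760
L = 5 × 240.014760 = 1200.073800
V = π·0.75² × L = 1.767146 × 1200.073800 = 2120.705457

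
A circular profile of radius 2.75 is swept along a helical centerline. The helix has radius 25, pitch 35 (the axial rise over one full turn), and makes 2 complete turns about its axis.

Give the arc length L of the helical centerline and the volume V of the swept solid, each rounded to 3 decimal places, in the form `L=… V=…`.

L=321.863 V=7646.925

2πR = 2π·25 = 157.079633
per-turn = √(157.079633² + 35²) = √(24674.0110 + 1225) = √25899.0110 = 160.931697
L = 2 × 160.931697 = 321.863393
V = π·2.75² × L = 23.758294 × 321.863393 = 7646.925271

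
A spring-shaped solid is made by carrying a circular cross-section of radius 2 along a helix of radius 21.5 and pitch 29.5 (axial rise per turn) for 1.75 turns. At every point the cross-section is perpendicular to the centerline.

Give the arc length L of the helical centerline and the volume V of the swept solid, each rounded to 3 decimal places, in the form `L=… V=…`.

2πR = 2π·21.5 = 135.088484
per-turn = √(135.088484² + 29.5²) = √(18248.8985 + 870.25) = √19119.1485 = 138.272009
L = 1.75 × 138.272009 = 241.976016
V = π·2² × L = 12.566371 × 241.976016 = 3040.760299

L=241.976 V=3040.760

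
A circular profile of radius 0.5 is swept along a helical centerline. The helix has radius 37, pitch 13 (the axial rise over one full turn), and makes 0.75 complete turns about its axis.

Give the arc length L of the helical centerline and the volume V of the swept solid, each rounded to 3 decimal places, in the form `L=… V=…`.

L=174.631 V=137.155

2πR = 2π·37 = 232.477856
per-turn = √(232.477856² + 13²) = √(54045.9537 + 169) = √54214.9537 = 232.841048
L = 0.75 × 232.841048 = 174.630786
V = π·0.5² × L = 0.785398 × 174.630786 = 137.154699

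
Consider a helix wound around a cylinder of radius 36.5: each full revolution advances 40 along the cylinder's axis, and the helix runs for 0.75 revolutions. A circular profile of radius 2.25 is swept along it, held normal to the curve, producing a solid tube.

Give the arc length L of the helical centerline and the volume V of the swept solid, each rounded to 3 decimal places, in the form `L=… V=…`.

2πR = 2π·36.5 = 229.336264
per-turn = √(229.336264² + 40²) = √(52595.1219 + 1600) = √54195.1219 = 232.798458
L = 0.75 × 232.798458 = 174.598843
V = π·2.25² × L = 15.904313 × 174.598843 = 2776.874618

L=174.599 V=2776.875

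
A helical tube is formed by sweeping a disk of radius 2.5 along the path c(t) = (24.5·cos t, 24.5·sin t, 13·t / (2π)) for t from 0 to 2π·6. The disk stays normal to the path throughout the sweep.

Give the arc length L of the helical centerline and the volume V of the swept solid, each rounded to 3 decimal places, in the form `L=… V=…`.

2πR = 2π·24.5 = 153.938040
per-turn = √(153.938040² + 13²) = √(23696.9202 + 169) = √23865.9202 = 154.485987
L = 6 × 154.485987 = 926.915922
V = π·2.5² × L = 19.634954 × 926.915922 = 18199.951564

L=926.916 V=18199.952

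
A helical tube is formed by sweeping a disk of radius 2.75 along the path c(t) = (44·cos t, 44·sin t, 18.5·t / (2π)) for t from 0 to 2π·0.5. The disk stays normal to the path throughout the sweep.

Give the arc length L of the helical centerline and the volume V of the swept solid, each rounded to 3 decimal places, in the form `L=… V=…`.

2πR = 2π·44 = 276.460154
per-turn = √(276.460154² + 18.5²) = √(76430.2165 + 342.25) = √76772.4665 = 277.078448
L = 0.5 × 277.078448 = 138.539224
V = π·2.75² × L = 23.758294 × 138.539224 = 3291.455679

L=138.539 V=3291.456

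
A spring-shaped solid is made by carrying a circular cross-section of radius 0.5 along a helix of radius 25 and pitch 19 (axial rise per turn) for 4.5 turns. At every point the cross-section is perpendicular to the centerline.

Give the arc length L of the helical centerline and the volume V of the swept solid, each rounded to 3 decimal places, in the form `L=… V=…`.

2πR = 2π·25 = 157.079633
per-turn = √(157.079633² + 19²) = √(24674.0110 + 361) = √25035.0110 = 158.224559
L = 4.5 × 158.224559 = 712.010515
V = π·0.5² × L = 0.785398 × 712.010515 = 559.211750

L=712.011 V=559.212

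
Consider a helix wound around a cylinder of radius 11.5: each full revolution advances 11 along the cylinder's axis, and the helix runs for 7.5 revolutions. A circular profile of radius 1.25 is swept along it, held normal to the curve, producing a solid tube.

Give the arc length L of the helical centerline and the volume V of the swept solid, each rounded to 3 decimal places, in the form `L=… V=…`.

L=548.168 V=2690.816

2πR = 2π·11.5 = 72.256631
per-turn = √(72.256631² + 11²) = √(5221.0207 + 121) = √5342.0207 = 73.089129
L = 7.5 × 73.089129 = 548.168465
V = π·1.25² × L = 4.908739 × 548.168465 = 2690.815660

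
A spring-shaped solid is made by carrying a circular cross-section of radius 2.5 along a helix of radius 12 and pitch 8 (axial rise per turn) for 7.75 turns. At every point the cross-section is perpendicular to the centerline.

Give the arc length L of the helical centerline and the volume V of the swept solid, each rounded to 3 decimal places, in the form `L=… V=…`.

L=587.616 V=11537.818

2πR = 2π·12 = 75.398224
per-turn = √(75.398224² + 8²) = √(5684.8921 + 64) = √5748.8921 = 75.821449
L = 7.75 × 75.821449 = 587.616230
V = π·2.5² × L = 19.634954 × 587.616230 = 11537.817697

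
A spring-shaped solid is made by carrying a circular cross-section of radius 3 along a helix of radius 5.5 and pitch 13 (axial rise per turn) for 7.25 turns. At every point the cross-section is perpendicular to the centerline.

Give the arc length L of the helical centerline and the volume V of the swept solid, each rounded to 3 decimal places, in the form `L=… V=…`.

2πR = 2π·5.5 = 34.557519
per-turn = √(34.557519² + 13²) = √(1194.2221 + 169) = √1363.2221 = 36.921838
L = 7.25 × 36.921838 = 267.683327
V = π·3² × L = 28.274334 × 267.683327 = 7568.567751

L=267.683 V=7568.568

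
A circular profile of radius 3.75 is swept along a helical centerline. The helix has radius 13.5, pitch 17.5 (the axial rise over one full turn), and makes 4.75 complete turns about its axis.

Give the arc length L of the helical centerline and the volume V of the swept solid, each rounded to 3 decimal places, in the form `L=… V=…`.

L=411.395 V=18174.863

2πR = 2π·13.5 = 84.823002
per-turn = √(84.823002² + 17.5²) = √(7194.9416 + 306.25) = √7501.1916 = 86.609420
L = 4.75 × 86.609420 = 411.394744
V = π·3.75² × L = 44.178647 × 411.394744 = 18174.863060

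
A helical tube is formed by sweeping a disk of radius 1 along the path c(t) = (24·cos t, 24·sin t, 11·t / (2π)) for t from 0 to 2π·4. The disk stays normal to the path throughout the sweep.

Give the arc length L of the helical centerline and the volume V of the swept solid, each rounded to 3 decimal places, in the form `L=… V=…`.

L=604.788 V=1899.999

2πR = 2π·24 = 150.796447
per-turn = √(150.796447² + 11²) = √(22739.5685 + 121) = √22860.5685 = 151.197118
L = 4 × 151.197118 = 604.788473
V = π·1² × L = 3.141593 × 604.788473 = 1899.999023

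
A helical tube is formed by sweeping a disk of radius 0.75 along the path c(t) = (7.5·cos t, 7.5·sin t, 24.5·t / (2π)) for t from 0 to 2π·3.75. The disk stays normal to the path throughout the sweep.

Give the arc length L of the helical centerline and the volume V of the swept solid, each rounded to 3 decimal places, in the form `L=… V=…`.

L=199.171 V=351.964

2πR = 2π·7.5 = 47.123890
per-turn = √(47.123890² + 24.5²) = √(2220.6610 + 600.25) = √2820.9110 = 53.112249
L = 3.75 × 53.112249 = 199.170934
V = π·0.75² × L = 1.767146 × 199.170934 = 351.964092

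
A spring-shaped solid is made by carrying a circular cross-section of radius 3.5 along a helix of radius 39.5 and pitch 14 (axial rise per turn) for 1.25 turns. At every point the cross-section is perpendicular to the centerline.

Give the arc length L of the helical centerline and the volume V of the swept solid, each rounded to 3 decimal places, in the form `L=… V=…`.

L=310.725 V=11958.117

2πR = 2π·39.5 = 248.185820
per-turn = √(248.185820² + 14²) = √(61596.2011 + 196) = √61792.2011 = 248.580371
L = 1.25 × 248.580371 = 310.725464
V = π·3.5² × L = 38.484510 × 310.725464 = 11958.117240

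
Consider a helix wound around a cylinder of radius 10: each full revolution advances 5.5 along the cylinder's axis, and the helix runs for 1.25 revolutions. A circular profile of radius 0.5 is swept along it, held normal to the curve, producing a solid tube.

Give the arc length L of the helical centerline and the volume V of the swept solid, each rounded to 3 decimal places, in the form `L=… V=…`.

L=78.840 V=61.921

2πR = 2π·10 = 62.831853
per-turn = √(62.831853² + 5.5²) = √(3947.8418 + 30.25) = √3978.0918 = 63.072116
L = 1.25 × 63.072116 = 78.840144
V = π·0.5² × L = 0.785398 × 78.840144 = 61.920905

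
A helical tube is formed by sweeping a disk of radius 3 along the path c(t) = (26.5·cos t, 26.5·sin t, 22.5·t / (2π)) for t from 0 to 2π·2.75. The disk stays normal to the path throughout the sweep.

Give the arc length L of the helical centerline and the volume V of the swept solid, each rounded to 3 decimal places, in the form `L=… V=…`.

L=462.049 V=13064.123

2πR = 2π·26.5 = 166.504411
per-turn = √(166.504411² + 22.5²) = √(27723.7188 + 506.25) = √28229.9688 = 168.017763
L = 2.75 × 168.017763 = 462.048849
V = π·3² × L = 28.274334 × 462.048849 = 13064.123424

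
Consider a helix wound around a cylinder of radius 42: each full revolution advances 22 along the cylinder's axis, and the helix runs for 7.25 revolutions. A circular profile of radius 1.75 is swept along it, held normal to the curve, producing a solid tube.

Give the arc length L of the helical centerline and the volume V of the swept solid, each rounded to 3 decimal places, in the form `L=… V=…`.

2πR = 2π·42 = 263.893783
per-turn = √(263.893783² + 22²) = √(69639.9287 + 484) = √70123.9287 = 264.809231
L = 7.25 × 264.809231 = 1919.866922
V = π·1.75² × L = 9.621128 × 1919.866922 = 18471.284447

L=1919.867 V=18471.284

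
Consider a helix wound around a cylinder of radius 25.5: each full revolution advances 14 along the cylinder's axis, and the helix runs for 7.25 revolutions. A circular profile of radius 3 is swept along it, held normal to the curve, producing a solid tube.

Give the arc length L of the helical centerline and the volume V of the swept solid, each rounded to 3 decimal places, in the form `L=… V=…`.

L=1166.030 V=32968.720

2πR = 2π·25.5 = 160.221225
per-turn = √(160.221225² + 14²) = √(25670.8410 + 196) = √25866.8410 = 160.831717
L = 7.25 × 160.831717 = 1166.029945
V = π·3² × L = 28.274334 × 1166.029945 = 32968.719981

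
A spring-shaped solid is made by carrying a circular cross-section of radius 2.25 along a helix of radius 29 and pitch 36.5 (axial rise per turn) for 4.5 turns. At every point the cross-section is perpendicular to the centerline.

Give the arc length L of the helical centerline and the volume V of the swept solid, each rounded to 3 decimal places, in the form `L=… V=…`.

2πR = 2π·29 = 182.212374
per-turn = √(182.212374² + 36.5²) = √(33201.3492 + 1332.25) = √34533.5992 = 185.832180
L = 4.5 × 185.832180 = 836.244811
V = π·2.25² × L = 15.904313 × 836.244811 = 13299.899059

L=836.245 V=13299.899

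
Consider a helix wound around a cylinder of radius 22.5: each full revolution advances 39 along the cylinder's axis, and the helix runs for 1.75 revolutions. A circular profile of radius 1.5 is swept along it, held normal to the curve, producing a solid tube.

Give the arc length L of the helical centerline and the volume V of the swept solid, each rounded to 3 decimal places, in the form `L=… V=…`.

2πR = 2π·22.5 = 141.371669
per-turn = √(141.371669² + 39²) = √(19985.9489 + 1521) = √21506.9489 = 146.652477
L = 1.75 × 146.652477 = 256.641834
V = π·1.5² × L = 7.068583 × 256.641834 = 1814.094227

L=256.642 V=1814.094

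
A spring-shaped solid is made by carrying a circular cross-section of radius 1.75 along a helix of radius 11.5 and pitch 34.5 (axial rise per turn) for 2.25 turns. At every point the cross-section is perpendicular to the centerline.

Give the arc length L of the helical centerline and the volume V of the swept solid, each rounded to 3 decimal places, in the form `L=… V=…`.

2πR = 2π·11.5 = 72.256631
per-turn = √(72.256631² + 34.5²) = √(5221.0207 + 1190.25) = √6411.2707 = 80.070411
L = 2.25 × 80.070411 = 180.158425
V = π·1.75² × L = 9.621128 × 180.158425 = 1733.327176

L=180.158 V=1733.327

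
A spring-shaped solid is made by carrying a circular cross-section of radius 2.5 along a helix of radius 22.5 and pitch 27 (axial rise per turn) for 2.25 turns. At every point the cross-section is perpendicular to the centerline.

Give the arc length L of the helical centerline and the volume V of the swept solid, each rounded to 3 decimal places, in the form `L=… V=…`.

L=323.835 V=6358.495

2πR = 2π·22.5 = 141.371669
per-turn = √(141.371669² + 27²) = √(19985.9489 + 729) = √20714.9489 = 143.926887
L = 2.25 × 143.926887 = 323.835497
V = π·2.5² × L = 19.634954 × 323.835497 = 6358.495107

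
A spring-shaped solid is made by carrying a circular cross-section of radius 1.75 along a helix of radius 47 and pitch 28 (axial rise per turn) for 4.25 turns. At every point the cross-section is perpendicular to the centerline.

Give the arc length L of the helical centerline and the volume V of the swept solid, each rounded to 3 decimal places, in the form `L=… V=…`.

2πR = 2π·47 = 295.309709
per-turn = √(295.309709² + 28²) = √(87207.8245 + 784) = √87991.8245 = 296.634159
L = 4.25 × 296.634159 = 1260.695177
V = π·1.75² × L = 9.621128 × 1260.695177 = 12129.309041

L=1260.695 V=12129.309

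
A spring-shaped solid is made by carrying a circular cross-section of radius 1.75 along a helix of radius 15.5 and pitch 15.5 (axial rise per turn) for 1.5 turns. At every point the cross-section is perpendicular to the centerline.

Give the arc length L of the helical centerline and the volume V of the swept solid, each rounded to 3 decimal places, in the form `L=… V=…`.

L=147.923 V=1423.183

2πR = 2π·15.5 = 97.389372
per-turn = √(97.389372² + 15.5²) = √(9484.6898 + 240.25) = √9724.9398 = 98.615110
L = 1.5 × 98.615110 = 147.922664
V = π·1.75² × L = 9.621128 × 147.922664 = 1423.182814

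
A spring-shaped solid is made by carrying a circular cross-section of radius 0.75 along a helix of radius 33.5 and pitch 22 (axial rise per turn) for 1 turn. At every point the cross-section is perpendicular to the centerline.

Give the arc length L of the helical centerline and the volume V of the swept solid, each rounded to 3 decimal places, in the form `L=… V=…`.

L=211.633 V=373.987

2πR = 2π·33.5 = 210.486708
per-turn = √(210.486708² + 22²) = √(44304.6542 + 484) = √44788.6542 = 211.633301
L = 1 × 211.633301 = 211.633301
V = π·0.75² × L = 1.767146 × 211.633301 = 373.986914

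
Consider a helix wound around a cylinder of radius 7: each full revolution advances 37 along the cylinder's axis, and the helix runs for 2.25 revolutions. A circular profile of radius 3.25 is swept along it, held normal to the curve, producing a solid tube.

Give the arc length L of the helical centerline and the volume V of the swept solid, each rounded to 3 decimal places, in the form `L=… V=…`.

2πR = 2π·7 = 43.982297
per-turn = √(43.982297² + 37²) = √(1934.4425 + 1369) = √3303.4425 = 57.475581
L = 2.25 × 57.475581 = 129.320058
V = π·3.25² × L = 33.183072 × 129.320058 = 4291.236856

L=129.320 V=4291.237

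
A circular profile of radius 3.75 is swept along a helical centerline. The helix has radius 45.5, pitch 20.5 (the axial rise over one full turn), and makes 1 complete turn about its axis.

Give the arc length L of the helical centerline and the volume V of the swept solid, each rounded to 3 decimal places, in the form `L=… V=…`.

L=286.619 V=12662.439

2πR = 2π·45.5 = 285.884931
per-turn = √(285.884931² + 20.5²) = √(81730.1940 + 420.25) = √82150.4440 = 286.618988
L = 1 × 286.618988 = 286.618988
V = π·3.75² × L = 44.178647 × 286.618988 = 12662.438988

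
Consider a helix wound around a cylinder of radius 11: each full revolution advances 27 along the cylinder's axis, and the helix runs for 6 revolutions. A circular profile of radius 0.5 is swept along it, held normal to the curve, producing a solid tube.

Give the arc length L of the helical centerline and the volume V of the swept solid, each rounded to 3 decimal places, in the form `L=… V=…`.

L=445.210 V=349.667

2πR = 2π·11 = 69.115038
per-turn = √(69.115038² + 27²) = √(4776.8885 + 729) = √5505.8885 = 74.201675
L = 6 × 74.201675 = 445.210048
V = π·0.5² × L = 0.785398 × 445.210048 = 349.667154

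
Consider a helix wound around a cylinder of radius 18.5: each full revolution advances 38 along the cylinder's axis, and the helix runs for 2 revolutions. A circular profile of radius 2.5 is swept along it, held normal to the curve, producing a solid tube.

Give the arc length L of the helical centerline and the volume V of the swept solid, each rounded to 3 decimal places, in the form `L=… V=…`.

L=244.585 V=4802.421

2πR = 2π·18.5 = 116.238928
per-turn = √(116.238928² + 38²) = √(13511.4884 + 1444) = √14955.4884 = 122.292634
L = 2 × 122.292634 = 244.585269
V = π·2.5² × L = 19.634954 × 244.585269 = 4802.420522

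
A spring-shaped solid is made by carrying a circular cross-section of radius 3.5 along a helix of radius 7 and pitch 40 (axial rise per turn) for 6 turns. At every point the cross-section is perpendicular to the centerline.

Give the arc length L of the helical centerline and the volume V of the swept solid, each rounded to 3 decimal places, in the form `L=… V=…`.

2πR = 2π·7 = 43.982297
per-turn = √(43.982297² + 40²) = √(1934.4425 + 1600) = √3534.4425 = 59.451177
L = 6 × 59.451177 = 356.707063
V = π·3.5² × L = 38.484510 × 356.707063 = 13727.696528

L=356.707 V=13727.697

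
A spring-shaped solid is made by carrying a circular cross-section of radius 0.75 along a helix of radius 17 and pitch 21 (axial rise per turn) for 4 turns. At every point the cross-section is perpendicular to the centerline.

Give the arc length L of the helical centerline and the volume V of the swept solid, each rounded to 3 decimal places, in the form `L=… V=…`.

2πR = 2π·17 = 106.814150
per-turn = √(106.814150² + 21²) = √(11409.2627 + 441) = √11850.2627 = 108.858912
L = 4 × 108.858912 = 435.435647
V = π·0.75² × L = 1.767146 × 435.435647 = 769.478305

L=435.436 V=769.478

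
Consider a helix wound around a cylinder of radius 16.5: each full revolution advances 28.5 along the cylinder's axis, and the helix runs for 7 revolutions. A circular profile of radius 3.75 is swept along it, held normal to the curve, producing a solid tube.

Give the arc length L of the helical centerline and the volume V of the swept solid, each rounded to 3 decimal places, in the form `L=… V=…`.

L=752.630 V=33250.183

2πR = 2π·16.5 = 103.672558
per-turn = √(103.672558² + 28.5²) = √(10747.9992 + 812.25) = √11560.2492 = 107.518599
L = 7 × 107.518599 = 752.630195
V = π·3.75² × L = 44.178647 × 752.630195 = 33250.183475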